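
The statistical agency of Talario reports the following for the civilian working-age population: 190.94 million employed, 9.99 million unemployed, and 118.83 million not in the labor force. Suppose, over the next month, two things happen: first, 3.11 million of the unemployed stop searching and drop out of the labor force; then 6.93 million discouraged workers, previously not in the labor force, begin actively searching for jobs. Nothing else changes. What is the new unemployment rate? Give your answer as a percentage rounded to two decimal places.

Initially, labor force = 190.94 + 9.99 = 200.93 million, so u = 9.99/200.93 = 4.97%.
After the first change, unemployed and labor force both fall by 3.11 → E = 190.94, U = 6.88, labor force = 197.82 million.
After the second change, unemployed and labor force both rise by 6.93 → E = 190.94, U = 13.81, labor force = 204.75 million.
New unemployment rate = 13.81 / 204.75 = 6.74%.

New unemployment rate ≈ 6.74%.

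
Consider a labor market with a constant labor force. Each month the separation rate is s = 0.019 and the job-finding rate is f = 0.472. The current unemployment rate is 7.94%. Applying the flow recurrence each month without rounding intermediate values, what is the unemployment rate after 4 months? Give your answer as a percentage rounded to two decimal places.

Unemployment rate after four months ≈ 4.14%.

With a fixed labor force, u_{t+1} = u_t + s·(1−u_t) − f·u_t = u_t·(1−s−f) + s.
Here 1−s−f = 0.509 and s = 0.019.
u_1 = 0.079400 × 0.509 + 0.019 = 0.059415.
u_2 = 0.059415 × 0.509 + 0.019 = 0.049242.
u_3 = 0.049242 × 0.509 + 0.019 = 0.044064.
u_4 = 0.044064 × 0.509 + 0.019 = 0.041429.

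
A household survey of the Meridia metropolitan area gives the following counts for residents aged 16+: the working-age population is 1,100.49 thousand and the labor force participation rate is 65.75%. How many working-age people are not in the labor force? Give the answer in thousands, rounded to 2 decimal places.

Share not in the labor force = 1 − 0.6575 = 0.3425.
Not in labor force = 0.3425 × 1,100.49 ≈ 376.92 thousand.

About 376.92 thousand are not in the labor force.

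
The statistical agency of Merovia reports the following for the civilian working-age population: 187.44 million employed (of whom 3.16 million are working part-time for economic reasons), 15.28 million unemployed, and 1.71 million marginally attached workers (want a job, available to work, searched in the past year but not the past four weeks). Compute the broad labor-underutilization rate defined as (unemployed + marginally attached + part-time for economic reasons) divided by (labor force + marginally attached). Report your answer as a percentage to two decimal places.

Broad underutilization rate ≈ 9.86%.

Labor force = 187.44 + 15.28 = 202.72 million.
Numerator = 15.28 + 1.71 + 3.16 = 20.15 million.
Denominator = 202.72 + 1.71 = 204.43 million.
Broad rate = 20.15 / 204.43 = 9.86%.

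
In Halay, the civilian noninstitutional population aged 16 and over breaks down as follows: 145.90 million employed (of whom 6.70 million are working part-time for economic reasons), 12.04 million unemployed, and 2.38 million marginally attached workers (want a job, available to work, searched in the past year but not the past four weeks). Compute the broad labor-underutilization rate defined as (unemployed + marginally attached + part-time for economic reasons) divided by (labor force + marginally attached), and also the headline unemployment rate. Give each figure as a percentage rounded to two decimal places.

Labor force = 145.90 + 12.04 = 157.94 million.
Numerator = 12.04 + 2.38 + 6.70 = 21.12 million.
Denominator = 157.94 + 2.38 = 160.32 million.
Broad rate = 21.12 / 160.32 = 13.17%.
Headline unemployment rate = 12.04 / 157.94 = 7.62%.

Broad underutilization rate ≈ 13.17%; headline unemployment rate ≈ 7.62%.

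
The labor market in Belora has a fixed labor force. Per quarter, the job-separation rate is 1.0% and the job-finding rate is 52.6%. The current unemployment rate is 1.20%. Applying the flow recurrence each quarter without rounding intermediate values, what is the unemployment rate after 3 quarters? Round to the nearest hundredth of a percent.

Unemployment rate after three quarters ≈ 1.80%.

With a fixed labor force, u_{t+1} = u_t + s·(1−u_t) − f·u_t = u_t·(1−s−f) + s.
Here 1−s−f = 0.464 and s = 0.010.
u_1 = 0.012000 × 0.464 + 0.010 = 0.015568.
u_2 = 0.015568 × 0.464 + 0.010 = 0.017224.
u_3 = 0.017224 × 0.464 + 0.010 = 0.017992.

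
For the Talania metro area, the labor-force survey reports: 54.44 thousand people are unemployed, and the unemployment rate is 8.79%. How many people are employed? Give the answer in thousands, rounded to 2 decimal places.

Labor force = U / u = 54.44 / 0.0879 ≈ 619.34 thousand.
Employed = labor force − unemployed = 619.34 − 54.44 = 564.90 thousand.

About 564.90 thousand are employed.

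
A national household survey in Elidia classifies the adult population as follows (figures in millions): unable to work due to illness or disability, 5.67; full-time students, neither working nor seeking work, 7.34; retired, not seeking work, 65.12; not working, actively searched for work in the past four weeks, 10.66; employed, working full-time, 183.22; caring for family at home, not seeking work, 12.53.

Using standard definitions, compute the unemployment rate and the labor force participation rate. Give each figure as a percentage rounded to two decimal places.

Employed = 183.22 million.
Unemployed = 10.66 million.
Labor force = 183.22 + 10.66 = 193.88 million.
Not in labor force = 5.67 + 7.34 + 65.12 + 12.53 = 90.66 million (those not working and not actively searching are outside the labor force).
Civilian working-age population = 193.88 + 90.66 = 284.54 million.
Unemployment rate = 10.66 / 193.88 = 5.50%.
Labor force participation rate = 193.88 / 284.54 = 68.14%.

Unemployment rate ≈ 5.50%; labor force participation rate ≈ 68.14%.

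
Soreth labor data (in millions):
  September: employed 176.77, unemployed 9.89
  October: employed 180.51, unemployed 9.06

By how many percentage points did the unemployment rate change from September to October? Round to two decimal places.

September: labor force = 176.77 + 9.89 = 186.66; u = 9.89/186.66 = 5.30%.
October: labor force = 180.51 + 9.06 = 189.57; u = 9.06/189.57 = 4.78%.
Change = 4.78% − 5.30% = −0.52 pp.

The unemployment rate changed by −0.52 percentage points.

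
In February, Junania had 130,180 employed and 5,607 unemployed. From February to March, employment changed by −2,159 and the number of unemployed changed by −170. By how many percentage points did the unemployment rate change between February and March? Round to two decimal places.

The unemployment rate changed by −0.06 percentage points.

February: labor force = 130,180 + 5,607 = 135,787; u = 5,607/135,787 = 4.13%.
March: labor force = 128,021 + 5,437 = 133,458; u = 5,437/133,458 = 4.07%.
Change = 4.07% − 4.13% = −0.06 pp.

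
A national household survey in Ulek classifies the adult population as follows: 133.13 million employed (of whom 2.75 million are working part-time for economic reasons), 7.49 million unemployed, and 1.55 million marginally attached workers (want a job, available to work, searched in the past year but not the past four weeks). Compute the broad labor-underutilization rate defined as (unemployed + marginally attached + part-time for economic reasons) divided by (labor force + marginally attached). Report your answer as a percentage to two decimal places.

Broad underutilization rate ≈ 8.29%.

Labor force = 133.13 + 7.49 = 140.62 million.
Numerator = 7.49 + 1.55 + 2.75 = 11.79 million.
Denominator = 140.62 + 1.55 = 142.17 million.
Broad rate = 11.79 / 142.17 = 8.29%.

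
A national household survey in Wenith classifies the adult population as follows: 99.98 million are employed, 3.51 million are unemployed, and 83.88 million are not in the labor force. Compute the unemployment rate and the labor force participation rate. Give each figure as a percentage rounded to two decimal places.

Labor force = employed + unemployed = 99.98 + 3.51 = 103.49 million.
Working-age population = 103.49 + 83.88 = 187.37 million.
Unemployment rate = 3.51 / 103.49 = 3.39%.
Labor force participation rate = 103.49 / 187.37 = 55.23%.

Unemployment rate ≈ 3.39%; labor force participation rate ≈ 55.23%.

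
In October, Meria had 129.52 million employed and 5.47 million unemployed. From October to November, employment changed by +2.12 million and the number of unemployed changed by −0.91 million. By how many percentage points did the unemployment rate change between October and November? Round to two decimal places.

The unemployment rate changed by −0.70 percentage points.

October: labor force = 129.52 + 5.47 = 134.99; u = 5.47/134.99 = 4.05%.
November: labor force = 131.64 + 4.56 = 136.20; u = 4.56/136.20 = 3.35%.
Change = 3.35% − 4.05% = −0.70 pp.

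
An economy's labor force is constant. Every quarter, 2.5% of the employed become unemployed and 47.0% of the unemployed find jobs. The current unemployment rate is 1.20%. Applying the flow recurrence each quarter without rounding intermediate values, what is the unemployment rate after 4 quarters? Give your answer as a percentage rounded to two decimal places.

Unemployment rate after four quarters ≈ 4.80%.

With a fixed labor force, u_{t+1} = u_t + s·(1−u_t) − f·u_t = u_t·(1−s−f) + s.
Here 1−s−f = 0.505 and s = 0.025.
u_1 = 0.012000 × 0.505 + 0.025 = 0.031060.
u_2 = 0.031060 × 0.505 + 0.025 = 0.040685.
u_3 = 0.040685 × 0.505 + 0.025 = 0.045546.
u_4 = 0.045546 × 0.505 + 0.025 = 0.048001.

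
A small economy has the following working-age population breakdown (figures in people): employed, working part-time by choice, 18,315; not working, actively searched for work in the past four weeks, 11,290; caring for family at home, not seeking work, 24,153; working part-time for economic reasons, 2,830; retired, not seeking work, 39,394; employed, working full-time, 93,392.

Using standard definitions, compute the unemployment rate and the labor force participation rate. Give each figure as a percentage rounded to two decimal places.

Unemployment rate ≈ 8.97%; labor force participation rate ≈ 66.44%.

Employed = 18,315 + 2,830 + 93,392 = 114,537 (anyone who worked, including part-time for economic reasons, counts as employed).
Unemployed = 11,290.
Labor force = 114,537 + 11,290 = 125,827.
Not in labor force = 24,153 + 39,394 = 63,547 (those not working and not actively searching are outside the labor force).
Civilian working-age population = 125,827 + 63,547 = 189,374.
Unemployment rate = 11,290 / 125,827 = 8.97%.
Labor force participation rate = 125,827 / 189,374 = 66.44%.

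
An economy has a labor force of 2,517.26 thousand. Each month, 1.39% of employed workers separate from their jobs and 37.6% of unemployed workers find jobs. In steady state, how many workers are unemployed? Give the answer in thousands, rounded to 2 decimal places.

Steady-state unemployment rate u* = s/(s+f) = 1.39/(1.39+37.6) = 0.035650.
Unemployed = u* × labor force = 0.035650 × 2,517.26 ≈ 89.74 thousand.

About 89.74 thousand are unemployed in steady state.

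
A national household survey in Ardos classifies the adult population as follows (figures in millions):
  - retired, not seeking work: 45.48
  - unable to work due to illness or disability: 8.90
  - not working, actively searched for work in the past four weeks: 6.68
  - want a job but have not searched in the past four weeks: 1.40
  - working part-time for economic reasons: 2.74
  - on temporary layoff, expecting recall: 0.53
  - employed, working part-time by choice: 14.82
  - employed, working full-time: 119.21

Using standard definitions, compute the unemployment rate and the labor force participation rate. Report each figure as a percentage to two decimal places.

Employed = 2.74 + 14.82 + 119.21 = 136.77 million (anyone who worked, including part-time for economic reasons, counts as employed).
Unemployed = 6.68 + 0.53 = 7.21 million (jobless and actively searching, or on temporary layoff).
Labor force = 136.77 + 7.21 = 143.98 million.
Not in labor force = 45.48 + 8.90 + 1.40 = 55.78 million (those not working and not actively searching are outside the labor force — including those who want a job but have given up searching).
Civilian working-age population = 143.98 + 55.78 = 199.76 million.
Unemployment rate = 7.21 / 143.98 = 5.01%.
Labor force participation rate = 143.98 / 199.76 = 72.08%.

Unemployment rate ≈ 5.01%; labor force participation rate ≈ 72.08%.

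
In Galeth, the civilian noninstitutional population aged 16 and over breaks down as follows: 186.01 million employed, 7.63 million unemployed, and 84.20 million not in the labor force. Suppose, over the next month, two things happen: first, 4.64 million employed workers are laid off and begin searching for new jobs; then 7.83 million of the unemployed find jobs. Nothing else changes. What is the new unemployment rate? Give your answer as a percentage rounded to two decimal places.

Initially, labor force = 186.01 + 7.63 = 193.64 million, so u = 7.63/193.64 = 3.94%.
After the first change, employed falls and unemployed rises by 4.64; labor force unchanged → E = 181.37, U = 12.27, labor force = 193.64 million.
After the second change, unemployed falls and employed rises by 7.83; labor force unchanged → E = 189.20, U = 4.44, labor force = 193.64 million.
New unemployment rate = 4.44 / 193.64 = 2.29%.

New unemployment rate ≈ 2.29%.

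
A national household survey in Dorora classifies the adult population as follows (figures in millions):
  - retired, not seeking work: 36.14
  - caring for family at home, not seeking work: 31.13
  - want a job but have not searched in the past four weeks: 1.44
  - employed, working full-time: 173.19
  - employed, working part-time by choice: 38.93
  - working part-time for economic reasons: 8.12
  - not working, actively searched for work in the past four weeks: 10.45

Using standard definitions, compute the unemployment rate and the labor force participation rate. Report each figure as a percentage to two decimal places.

Employed = 173.19 + 38.93 + 8.12 = 220.24 million (anyone who worked, including part-time for economic reasons, counts as employed).
Unemployed = 10.45 million.
Labor force = 220.24 + 10.45 = 230.69 million.
Not in labor force = 36.14 + 31.13 + 1.44 = 68.71 million (those not working and not actively searching are outside the labor force — including those who want a job but have given up searching).
Civilian working-age population = 230.69 + 68.71 = 299.40 million.
Unemployment rate = 10.45 / 230.69 = 4.53%.
Labor force participation rate = 230.69 / 299.40 = 77.05%.

Unemployment rate ≈ 4.53%; labor force participation rate ≈ 77.05%.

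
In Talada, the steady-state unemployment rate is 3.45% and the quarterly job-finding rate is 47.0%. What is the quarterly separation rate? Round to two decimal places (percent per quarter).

From u* = s/(s+f): s = u·f/(1−u).
s = 0.0345 × 47.0 / (1 − 0.0345) = 1.6215 / 0.9655 ≈ 1.68% per quarter.

Separation rate ≈ 1.68% per quarter.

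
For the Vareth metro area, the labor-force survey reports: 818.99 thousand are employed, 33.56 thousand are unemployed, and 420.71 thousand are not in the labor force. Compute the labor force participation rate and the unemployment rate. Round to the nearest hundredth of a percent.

Labor force participation rate ≈ 66.96%; unemployment rate ≈ 3.94%.

Labor force = employed + unemployed = 818.99 + 33.56 = 852.55 thousand.
Working-age population = 852.55 + 420.71 = 1,273.26 thousand.
Unemployment rate = 33.56 / 852.55 = 3.94%.
Labor force participation rate = 852.55 / 1,273.26 = 66.96%.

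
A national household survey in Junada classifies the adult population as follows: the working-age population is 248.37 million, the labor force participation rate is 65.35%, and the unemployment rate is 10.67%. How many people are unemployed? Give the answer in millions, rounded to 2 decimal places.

Labor force = 0.6535 × 248.37 = 162.31 million.
Unemployed = 0.1067 × 162.31 ≈ 17.32 million.

About 17.32 million are unemployed.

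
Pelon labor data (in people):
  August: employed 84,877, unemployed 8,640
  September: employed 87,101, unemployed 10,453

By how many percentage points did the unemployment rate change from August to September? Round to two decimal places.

The unemployment rate changed by +1.48 percentage points.

August: labor force = 84,877 + 8,640 = 93,517; u = 8,640/93,517 = 9.24%.
September: labor force = 87,101 + 10,453 = 97,554; u = 10,453/97,554 = 10.72%.
Change = 10.72% − 9.24% = +1.48 pp.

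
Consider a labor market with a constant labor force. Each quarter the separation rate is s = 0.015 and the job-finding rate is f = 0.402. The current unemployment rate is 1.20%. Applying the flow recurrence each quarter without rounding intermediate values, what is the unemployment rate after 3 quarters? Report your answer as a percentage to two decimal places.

Unemployment rate after three quarters ≈ 3.12%.

With a fixed labor force, u_{t+1} = u_t + s·(1−u_t) − f·u_t = u_t·(1−s−f) + s.
Here 1−s−f = 0.583 and s = 0.015.
u_1 = 0.012000 × 0.583 + 0.015 = 0.021996.
u_2 = 0.021996 × 0.583 + 0.015 = 0.027824.
u_3 = 0.027824 × 0.583 + 0.015 = 0.031221.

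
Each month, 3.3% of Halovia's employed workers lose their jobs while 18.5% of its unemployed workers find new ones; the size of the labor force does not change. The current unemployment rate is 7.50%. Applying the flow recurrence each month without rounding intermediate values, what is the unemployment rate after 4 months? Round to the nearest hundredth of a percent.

Unemployment rate after four months ≈ 12.28%.

With a fixed labor force, u_{t+1} = u_t + s·(1−u_t) − f·u_t = u_t·(1−s−f) + s.
Here 1−s−f = 0.782 and s = 0.033.
u_1 = 0.075000 × 0.782 + 0.033 = 0.091650.
u_2 = 0.091650 × 0.782 + 0.033 = 0.104670.
u_3 = 0.104670 × 0.782 + 0.033 = 0.114852.
u_4 = 0.114852 × 0.782 + 0.033 = 0.122814.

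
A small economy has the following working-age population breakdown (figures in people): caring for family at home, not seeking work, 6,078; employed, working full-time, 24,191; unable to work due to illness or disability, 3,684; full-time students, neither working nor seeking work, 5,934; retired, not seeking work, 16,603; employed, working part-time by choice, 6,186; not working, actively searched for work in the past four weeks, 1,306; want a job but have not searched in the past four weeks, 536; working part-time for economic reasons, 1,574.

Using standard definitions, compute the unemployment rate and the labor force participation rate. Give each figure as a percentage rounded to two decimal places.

Unemployment rate ≈ 3.93%; labor force participation rate ≈ 50.32%.

Employed = 24,191 + 6,186 + 1,574 = 31,951 (anyone who worked, including part-time for economic reasons, counts as employed).
Unemployed = 1,306.
Labor force = 31,951 + 1,306 = 33,257.
Not in labor force = 6,078 + 3,684 + 5,934 + 16,603 + 536 = 32,835 (those not working and not actively searching are outside the labor force — including those who want a job but have given up searching).
Civilian working-age population = 33,257 + 32,835 = 66,092.
Unemployment rate = 1,306 / 33,257 = 3.93%.
Labor force participation rate = 33,257 / 66,092 = 50.32%.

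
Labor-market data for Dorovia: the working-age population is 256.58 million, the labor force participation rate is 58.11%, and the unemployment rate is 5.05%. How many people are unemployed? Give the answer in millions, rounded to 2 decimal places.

Labor force = 0.5811 × 256.58 = 149.10 million.
Unemployed = 0.0505 × 149.10 ≈ 7.53 million.

About 7.53 million are unemployed.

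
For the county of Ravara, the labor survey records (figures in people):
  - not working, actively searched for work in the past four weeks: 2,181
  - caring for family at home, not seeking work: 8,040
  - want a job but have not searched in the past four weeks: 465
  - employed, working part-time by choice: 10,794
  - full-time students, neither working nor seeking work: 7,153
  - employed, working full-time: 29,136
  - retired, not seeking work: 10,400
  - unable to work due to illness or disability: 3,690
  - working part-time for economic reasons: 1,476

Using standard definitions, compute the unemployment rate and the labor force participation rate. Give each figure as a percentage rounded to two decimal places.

Employed = 10,794 + 29,136 + 1,476 = 41,406 (anyone who worked, including part-time for economic reasons, counts as employed).
Unemployed = 2,181.
Labor force = 41,406 + 2,181 = 43,587.
Not in labor force = 8,040 + 465 + 7,153 + 10,400 + 3,690 = 29,748 (those not working and not actively searching are outside the labor force — including those who want a job but have given up searching).
Civilian working-age population = 43,587 + 29,748 = 73,335.
Unemployment rate = 2,181 / 43,587 = 5.00%.
Labor force participation rate = 43,587 / 73,335 = 59.44%.

Unemployment rate ≈ 5.00%; labor force participation rate ≈ 59.44%.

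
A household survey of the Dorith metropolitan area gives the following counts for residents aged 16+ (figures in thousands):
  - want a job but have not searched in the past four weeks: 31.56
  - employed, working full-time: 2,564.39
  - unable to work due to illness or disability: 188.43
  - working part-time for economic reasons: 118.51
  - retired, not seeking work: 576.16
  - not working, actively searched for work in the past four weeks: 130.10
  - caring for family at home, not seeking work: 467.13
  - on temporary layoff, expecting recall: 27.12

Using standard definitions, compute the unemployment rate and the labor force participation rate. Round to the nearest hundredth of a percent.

Unemployment rate ≈ 5.54%; labor force participation rate ≈ 69.21%.

Employed = 2,564.39 + 118.51 = 2,682.90 thousand (anyone who worked, including part-time for economic reasons, counts as employed).
Unemployed = 130.10 + 27.12 = 157.22 thousand (jobless and actively searching, or on temporary layoff).
Labor force = 2,682.90 + 157.22 = 2,840.12 thousand.
Not in labor force = 31.56 + 188.43 + 576.16 + 467.13 = 1,263.28 thousand (those not working and not actively searching are outside the labor force — including those who want a job but have given up searching).
Civilian working-age population = 2,840.12 + 1,263.28 = 4,103.40 thousand.
Unemployment rate = 157.22 / 2,840.12 = 5.54%.
Labor force participation rate = 2,840.12 / 4,103.40 = 69.21%.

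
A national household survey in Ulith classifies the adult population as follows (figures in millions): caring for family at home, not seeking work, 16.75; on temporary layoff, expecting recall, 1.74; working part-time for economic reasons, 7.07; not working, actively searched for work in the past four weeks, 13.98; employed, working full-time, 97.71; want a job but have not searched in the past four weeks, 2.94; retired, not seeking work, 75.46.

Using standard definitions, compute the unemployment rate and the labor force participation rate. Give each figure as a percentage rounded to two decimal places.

Unemployment rate ≈ 13.05%; labor force participation rate ≈ 55.88%.

Employed = 7.07 + 97.71 = 104.78 million (anyone who worked, including part-time for economic reasons, counts as employed).
Unemployed = 1.74 + 13.98 = 15.72 million (jobless and actively searching, or on temporary layoff).
Labor force = 104.78 + 15.72 = 120.50 million.
Not in labor force = 16.75 + 2.94 + 75.46 = 95.15 million (those not working and not actively searching are outside the labor force — including those who want a job but have given up searching).
Civilian working-age population = 120.50 + 95.15 = 215.65 million.
Unemployment rate = 15.72 / 120.50 = 13.05%.
Labor force participation rate = 120.50 / 215.65 = 55.88%.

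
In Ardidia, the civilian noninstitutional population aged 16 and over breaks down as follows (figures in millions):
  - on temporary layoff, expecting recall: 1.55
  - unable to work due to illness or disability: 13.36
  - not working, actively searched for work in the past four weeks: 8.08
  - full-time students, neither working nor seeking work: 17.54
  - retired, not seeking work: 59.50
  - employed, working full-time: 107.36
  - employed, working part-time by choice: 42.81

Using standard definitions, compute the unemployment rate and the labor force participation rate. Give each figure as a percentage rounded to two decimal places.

Unemployment rate ≈ 6.03%; labor force participation rate ≈ 63.87%.

Employed = 107.36 + 42.81 = 150.17 million.
Unemployed = 1.55 + 8.08 = 9.63 million (jobless and actively searching, or on temporary layoff).
Labor force = 150.17 + 9.63 = 159.80 million.
Not in labor force = 13.36 + 17.54 + 59.50 = 90.40 million (those not working and not actively searching are outside the labor force).
Civilian working-age population = 159.80 + 90.40 = 250.20 million.
Unemployment rate = 9.63 / 159.80 = 6.03%.
Labor force participation rate = 159.80 / 250.20 = 63.87%.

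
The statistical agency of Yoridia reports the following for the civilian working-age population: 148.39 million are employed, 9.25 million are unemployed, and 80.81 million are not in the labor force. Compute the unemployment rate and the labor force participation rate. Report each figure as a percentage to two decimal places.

Labor force = employed + unemployed = 148.39 + 9.25 = 157.64 million.
Working-age population = 157.64 + 80.81 = 238.45 million.
Unemployment rate = 9.25 / 157.64 = 5.87%.
Labor force participation rate = 157.64 / 238.45 = 66.11%.

Unemployment rate ≈ 5.87%; labor force participation rate ≈ 66.11%.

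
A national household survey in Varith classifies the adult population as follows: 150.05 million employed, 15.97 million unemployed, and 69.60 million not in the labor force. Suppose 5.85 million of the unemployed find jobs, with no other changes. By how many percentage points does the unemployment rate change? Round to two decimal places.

The unemployment rate changes by −3.52 percentage points.

Initially, labor force = 150.05 + 15.97 = 166.02 million, so u = 15.97/166.02 = 9.62%.
After the change, unemployed falls and employed rises by 5.85; labor force unchanged → E = 155.90, U = 10.12, labor force = 166.02 million.
New unemployment rate = 10.12 / 166.02 = 6.10%.
Change = 6.10% − 9.62% = −3.52 percentage points.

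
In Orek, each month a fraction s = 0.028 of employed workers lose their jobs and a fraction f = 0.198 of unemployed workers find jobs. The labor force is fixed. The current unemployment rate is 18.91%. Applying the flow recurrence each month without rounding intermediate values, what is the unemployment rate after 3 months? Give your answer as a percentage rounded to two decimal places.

Unemployment rate after three months ≈ 15.41%.

With a fixed labor force, u_{t+1} = u_t + s·(1−u_t) − f·u_t = u_t·(1−s−f) + s.
Here 1−s−f = 0.774 and s = 0.028.
u_1 = 0.189100 × 0.774 + 0.028 = 0.174363.
u_2 = 0.174363 × 0.774 + 0.028 = 0.162957.
u_3 = 0.162957 × 0.774 + 0.028 = 0.154129.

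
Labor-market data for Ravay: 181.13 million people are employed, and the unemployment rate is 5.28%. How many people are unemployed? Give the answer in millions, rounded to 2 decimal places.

Let U be the number unemployed. The labor force is E + U, and U/(E+U) = 0.0528.
So U = 0.0528 × 181.13 / (1 − 0.0528) = 9.5637 / 0.9472 ≈ 10.10 million.

About 10.10 million are unemployed.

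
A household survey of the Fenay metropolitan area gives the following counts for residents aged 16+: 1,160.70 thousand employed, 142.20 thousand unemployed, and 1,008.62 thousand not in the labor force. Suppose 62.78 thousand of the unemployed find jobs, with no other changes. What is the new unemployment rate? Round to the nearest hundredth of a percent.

New unemployment rate ≈ 6.10%.

Initially, labor force = 1,160.70 + 142.20 = 1,302.90 thousand, so u = 142.20/1,302.90 = 10.91%.
After the change, unemployed falls and employed rises by 62.78; labor force unchanged → E = 1,223.48, U = 79.42, labor force = 1,302.90 thousand.
New unemployment rate = 79.42 / 1,302.90 = 6.10%.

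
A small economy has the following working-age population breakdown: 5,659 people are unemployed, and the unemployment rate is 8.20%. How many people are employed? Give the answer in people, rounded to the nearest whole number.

About 63,353 are employed.

Labor force = U / u = 5,659 / 0.0820 ≈ 69,012.
Employed = labor force − unemployed = 69,012 − 5,659 = 63,353.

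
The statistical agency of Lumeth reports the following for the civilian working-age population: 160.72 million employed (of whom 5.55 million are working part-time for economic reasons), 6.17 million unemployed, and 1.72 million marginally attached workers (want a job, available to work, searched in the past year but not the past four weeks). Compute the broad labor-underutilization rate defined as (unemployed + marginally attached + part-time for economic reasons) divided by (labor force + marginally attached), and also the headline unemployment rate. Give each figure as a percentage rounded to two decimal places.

Labor force = 160.72 + 6.17 = 166.89 million.
Numerator = 6.17 + 1.72 + 5.55 = 13.44 million.
Denominator = 166.89 + 1.72 = 168.61 million.
Broad rate = 13.44 / 168.61 = 7.97%.
Headline unemployment rate = 6.17 / 166.89 = 3.70%.

Broad underutilization rate ≈ 7.97%; headline unemployment rate ≈ 3.70%.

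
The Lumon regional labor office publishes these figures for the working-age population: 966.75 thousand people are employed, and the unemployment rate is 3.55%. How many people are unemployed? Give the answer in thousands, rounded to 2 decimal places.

Let U be the number unemployed. The labor force is E + U, and U/(E+U) = 0.0355.
So U = 0.0355 × 966.75 / (1 − 0.0355) = 34.3196 / 0.9645 ≈ 35.58 thousand.

About 35.58 thousand are unemployed.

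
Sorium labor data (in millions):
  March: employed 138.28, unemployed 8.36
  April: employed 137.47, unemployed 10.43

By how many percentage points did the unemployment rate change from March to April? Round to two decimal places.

March: labor force = 138.28 + 8.36 = 146.64; u = 8.36/146.64 = 5.70%.
April: labor force = 137.47 + 10.43 = 147.90; u = 10.43/147.90 = 7.05%.
Change = 7.05% − 5.70% = +1.35 pp.

The unemployment rate changed by +1.35 percentage points.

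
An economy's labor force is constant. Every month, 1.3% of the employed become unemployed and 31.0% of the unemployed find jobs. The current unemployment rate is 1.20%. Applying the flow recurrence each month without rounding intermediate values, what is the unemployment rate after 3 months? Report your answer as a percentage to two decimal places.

Unemployment rate after three months ≈ 3.15%.

With a fixed labor force, u_{t+1} = u_t + s·(1−u_t) − f·u_t = u_t·(1−s−f) + s.
Here 1−s−f = 0.677 and s = 0.013.
u_1 = 0.012000 × 0.677 + 0.013 = 0.021124.
u_2 = 0.021124 × 0.677 + 0.013 = 0.027301.
u_3 = 0.027301 × 0.677 + 0.013 = 0.031483.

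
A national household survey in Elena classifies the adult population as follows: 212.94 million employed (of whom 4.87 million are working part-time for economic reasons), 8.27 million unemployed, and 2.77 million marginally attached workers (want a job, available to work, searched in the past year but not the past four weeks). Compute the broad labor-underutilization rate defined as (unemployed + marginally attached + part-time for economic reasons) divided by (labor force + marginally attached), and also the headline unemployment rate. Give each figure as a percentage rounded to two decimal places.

Labor force = 212.94 + 8.27 = 221.21 million.
Numerator = 8.27 + 2.77 + 4.87 = 15.91 million.
Denominator = 221.21 + 2.77 = 223.98 million.
Broad rate = 15.91 / 223.98 = 7.10%.
Headline unemployment rate = 8.27 / 221.21 = 3.74%.

Broad underutilization rate ≈ 7.10%; headline unemployment rate ≈ 3.74%.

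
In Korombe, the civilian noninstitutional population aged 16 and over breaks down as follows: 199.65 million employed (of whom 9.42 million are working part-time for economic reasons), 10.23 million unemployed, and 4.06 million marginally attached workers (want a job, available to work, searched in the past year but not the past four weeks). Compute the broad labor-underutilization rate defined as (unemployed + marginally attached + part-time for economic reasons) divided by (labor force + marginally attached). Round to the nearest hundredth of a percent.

Labor force = 199.65 + 10.23 = 209.88 million.
Numerator = 10.23 + 4.06 + 9.42 = 23.71 million.
Denominator = 209.88 + 4.06 = 213.94 million.
Broad rate = 23.71 / 213.94 = 11.08%.

Broad underutilization rate ≈ 11.08%.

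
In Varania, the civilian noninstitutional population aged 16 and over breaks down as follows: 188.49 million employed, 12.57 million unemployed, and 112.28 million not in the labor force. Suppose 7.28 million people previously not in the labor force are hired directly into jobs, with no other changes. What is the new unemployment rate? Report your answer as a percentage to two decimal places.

Initially, labor force = 188.49 + 12.57 = 201.06 million, so u = 12.57/201.06 = 6.25%.
After the change, employed and labor force both rise by 7.28; unemployed unchanged → E = 195.77, U = 12.57, labor force = 208.34 million.
New unemployment rate = 12.57 / 208.34 = 6.03%.

New unemployment rate ≈ 6.03%.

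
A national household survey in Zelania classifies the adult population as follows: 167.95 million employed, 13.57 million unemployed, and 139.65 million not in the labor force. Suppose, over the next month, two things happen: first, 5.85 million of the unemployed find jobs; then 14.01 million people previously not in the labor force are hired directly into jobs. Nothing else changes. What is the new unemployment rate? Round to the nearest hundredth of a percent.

Initially, labor force = 167.95 + 13.57 = 181.52 million, so u = 13.57/181.52 = 7.48%.
After the first change, unemployed falls and employed rises by 5.85; labor force unchanged → E = 173.80, U = 7.72, labor force = 181.52 million.
After the second change, employed and labor force both rise by 14.01; unemployed unchanged → E = 187.81, U = 7.72, labor force = 195.53 million.
New unemployment rate = 7.72 / 195.53 = 3.95%.

New unemployment rate ≈ 3.95%.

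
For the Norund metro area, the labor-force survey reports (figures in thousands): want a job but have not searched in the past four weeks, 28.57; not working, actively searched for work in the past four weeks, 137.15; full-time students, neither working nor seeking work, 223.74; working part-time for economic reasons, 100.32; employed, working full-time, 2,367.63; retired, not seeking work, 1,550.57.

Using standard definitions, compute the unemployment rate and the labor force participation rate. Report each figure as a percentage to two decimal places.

Unemployment rate ≈ 5.26%; labor force participation rate ≈ 59.10%.

Employed = 100.32 + 2,367.63 = 2,467.95 thousand (anyone who worked, including part-time for economic reasons, counts as employed).
Unemployed = 137.15 thousand.
Labor force = 2,467.95 + 137.15 = 2,605.10 thousand.
Not in labor force = 28.57 + 223.74 + 1,550.57 = 1,802.88 thousand (those not working and not actively searching are outside the labor force — including those who want a job but have given up searching).
Civilian working-age population = 2,605.10 + 1,802.88 = 4,407.98 thousand.
Unemployment rate = 137.15 / 2,605.10 = 5.26%.
Labor force participation rate = 2,605.10 / 4,407.98 = 59.10%.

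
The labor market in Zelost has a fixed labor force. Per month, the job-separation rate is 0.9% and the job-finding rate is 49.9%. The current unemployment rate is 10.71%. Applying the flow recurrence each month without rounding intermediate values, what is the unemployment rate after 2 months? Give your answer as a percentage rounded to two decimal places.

Unemployment rate after two months ≈ 3.94%.

With a fixed labor force, u_{t+1} = u_t + s·(1−u_t) − f·u_t = u_t·(1−s−f) + s.
Here 1−s−f = 0.492 and s = 0.009.
u_1 = 0.107100 × 0.492 + 0.009 = 0.061693.
u_2 = 0.061693 × 0.492 + 0.009 = 0.039353.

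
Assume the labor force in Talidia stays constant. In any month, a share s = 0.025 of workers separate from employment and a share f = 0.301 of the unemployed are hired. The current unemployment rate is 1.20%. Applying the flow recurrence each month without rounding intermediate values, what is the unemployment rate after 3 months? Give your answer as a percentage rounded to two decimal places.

Unemployment rate after three months ≈ 5.69%.

With a fixed labor force, u_{t+1} = u_t + s·(1−u_t) − f·u_t = u_t·(1−s−f) + s.
Here 1−s−f = 0.674 and s = 0.025.
u_1 = 0.012000 × 0.674 + 0.025 = 0.033088.
u_2 = 0.033088 × 0.674 + 0.025 = 0.047301.
u_3 = 0.047301 × 0.674 + 0.025 = 0.056881.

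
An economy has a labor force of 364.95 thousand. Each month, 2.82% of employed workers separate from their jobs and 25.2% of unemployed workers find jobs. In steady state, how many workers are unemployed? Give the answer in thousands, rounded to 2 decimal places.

Steady-state unemployment rate u* = s/(s+f) = 2.82/(2.82+25.2) = 0.100642.
Unemployed = u* × labor force = 0.100642 × 364.95 ≈ 36.73 thousand.

About 36.73 thousand are unemployed in steady state.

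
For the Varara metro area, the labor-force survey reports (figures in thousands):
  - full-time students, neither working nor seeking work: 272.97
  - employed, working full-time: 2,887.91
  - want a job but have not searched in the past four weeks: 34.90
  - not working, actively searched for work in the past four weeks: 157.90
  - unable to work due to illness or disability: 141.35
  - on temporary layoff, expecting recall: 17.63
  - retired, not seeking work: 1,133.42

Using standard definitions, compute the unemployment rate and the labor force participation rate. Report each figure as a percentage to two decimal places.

Employed = 2,887.91 thousand.
Unemployed = 157.90 + 17.63 = 175.53 thousand (jobless and actively searching, or on temporary layoff).
Labor force = 2,887.91 + 175.53 = 3,063.44 thousand.
Not in labor force = 272.97 + 34.90 + 141.35 + 1,133.42 = 1,582.64 thousand (those not working and not actively searching are outside the labor force — including those who want a job but have given up searching).
Civilian working-age population = 3,063.44 + 1,582.64 = 4,646.08 thousand.
Unemployment rate = 175.53 / 3,063.44 = 5.73%.
Labor force participation rate = 3,063.44 / 4,646.08 = 65.94%.

Unemployment rate ≈ 5.73%; labor force participation rate ≈ 65.94%.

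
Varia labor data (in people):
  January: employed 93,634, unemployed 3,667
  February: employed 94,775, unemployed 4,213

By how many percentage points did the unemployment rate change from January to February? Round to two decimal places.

January: labor force = 93,634 + 3,667 = 97,301; u = 3,667/97,301 = 3.77%.
February: labor force = 94,775 + 4,213 = 98,988; u = 4,213/98,988 = 4.26%.
Change = 4.26% − 3.77% = +0.49 pp.

The unemployment rate changed by +0.49 percentage points.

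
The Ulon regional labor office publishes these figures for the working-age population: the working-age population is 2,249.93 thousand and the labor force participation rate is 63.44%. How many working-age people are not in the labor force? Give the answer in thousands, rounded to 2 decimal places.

Share not in the labor force = 1 − 0.6344 = 0.3656.
Not in labor force = 0.3656 × 2,249.93 ≈ 822.57 thousand.

About 822.57 thousand are not in the labor force.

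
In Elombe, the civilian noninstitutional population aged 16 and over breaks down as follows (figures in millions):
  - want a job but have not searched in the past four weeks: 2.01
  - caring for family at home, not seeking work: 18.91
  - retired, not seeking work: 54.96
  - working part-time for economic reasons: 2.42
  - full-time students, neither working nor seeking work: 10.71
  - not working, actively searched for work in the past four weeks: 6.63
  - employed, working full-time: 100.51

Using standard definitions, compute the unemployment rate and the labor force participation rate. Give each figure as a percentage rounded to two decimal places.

Employed = 2.42 + 100.51 = 102.93 million (anyone who worked, including part-time for economic reasons, counts as employed).
Unemployed = 6.63 million.
Labor force = 102.93 + 6.63 = 109.56 million.
Not in labor force = 2.01 + 18.91 + 54.96 + 10.71 = 86.59 million (those not working and not actively searching are outside the labor force — including those who want a job but have given up searching).
Civilian working-age population = 109.56 + 86.59 = 196.15 million.
Unemployment rate = 6.63 / 109.56 = 6.05%.
Labor force participation rate = 109.56 / 196.15 = 55.86%.

Unemployment rate ≈ 6.05%; labor force participation rate ≈ 55.86%.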